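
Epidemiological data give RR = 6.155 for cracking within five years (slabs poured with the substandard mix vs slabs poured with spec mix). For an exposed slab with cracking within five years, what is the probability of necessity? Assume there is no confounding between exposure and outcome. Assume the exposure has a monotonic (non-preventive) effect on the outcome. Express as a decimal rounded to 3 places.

Under exogeneity and monotonicity, PN = (RR − 1) / RR = 1 − 1/RR.
PN = (6.155 − 1) / 6.155 = 5.155 / 6.155 ≈ 0.8375

PN ≈ 0.838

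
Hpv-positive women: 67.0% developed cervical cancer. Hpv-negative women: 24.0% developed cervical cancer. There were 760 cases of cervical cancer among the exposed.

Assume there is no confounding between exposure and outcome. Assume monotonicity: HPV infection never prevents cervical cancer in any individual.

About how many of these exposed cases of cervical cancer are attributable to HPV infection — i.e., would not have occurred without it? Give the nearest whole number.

about 488 cases

p₁ = 0.67, p₀ = 0.24.
PN = (p₁ − p₀)/p₁ = (0.67 − 0.24) / 0.67 ≈ 0.64179.
Attributable cases ≈ PN × (exposed cases) = 0.64179 × 760 ≈ 487.76.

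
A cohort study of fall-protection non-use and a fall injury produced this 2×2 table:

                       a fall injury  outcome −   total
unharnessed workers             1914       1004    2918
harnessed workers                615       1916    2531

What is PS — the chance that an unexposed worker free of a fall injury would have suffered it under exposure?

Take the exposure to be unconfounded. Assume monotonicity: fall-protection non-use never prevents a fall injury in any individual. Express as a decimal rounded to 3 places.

PS ≈ 0.545

p₁ = P(outcome | exposed) = 1914/2918 = 0.65593
p₀ = P(outcome | unexposed) = 615/2531 = 0.24299
Under exogeneity and monotonicity, PS = (p₁ − p₀) / (1 − p₀).
PS = (0.65593 − 0.24299) / (1 − 0.24299) = 0.41294 / 0.75701 ≈ 0.5455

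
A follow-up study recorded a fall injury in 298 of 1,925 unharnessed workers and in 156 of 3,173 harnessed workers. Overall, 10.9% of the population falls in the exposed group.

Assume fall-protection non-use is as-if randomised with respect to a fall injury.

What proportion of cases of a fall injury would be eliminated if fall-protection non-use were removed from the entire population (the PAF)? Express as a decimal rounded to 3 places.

p₁ = P(outcome | exposed) = 298/1925 = 0.15481
p₀ = P(outcome | unexposed) = 156/3173 = 0.049165
Overall risk P(Y=1) = π·p₁ + (1−π)·p₀ = 0.109×0.15481 + 0.891×0.049165 = 0.06068.
Under exogeneity, PAF = [P(Y=1) − p₀] / P(Y=1).
PAF = (0.06068 − 0.049165) / 0.06068 ≈ 0.1898

PAF ≈ 0.190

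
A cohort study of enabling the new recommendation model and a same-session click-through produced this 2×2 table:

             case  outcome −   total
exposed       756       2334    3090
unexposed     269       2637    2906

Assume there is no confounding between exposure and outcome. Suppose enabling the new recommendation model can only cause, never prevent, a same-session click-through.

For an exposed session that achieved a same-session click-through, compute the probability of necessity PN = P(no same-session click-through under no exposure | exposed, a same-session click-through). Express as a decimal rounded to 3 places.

p₁ = P(outcome | exposed) = 756/3090 = 0.24466
p₀ = P(outcome | unexposed) = 269/2906 = 0.092567
Under exogeneity and monotonicity, PN = (p₁ − p₀)/p₁.
PN = (0.24466 − 0.092567) / 0.24466 ≈ 0.6217

PN ≈ 0.622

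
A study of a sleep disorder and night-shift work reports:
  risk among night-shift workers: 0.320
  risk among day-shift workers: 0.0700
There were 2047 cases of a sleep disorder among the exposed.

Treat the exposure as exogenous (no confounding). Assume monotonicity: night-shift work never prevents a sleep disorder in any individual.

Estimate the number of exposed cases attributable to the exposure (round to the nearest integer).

about 1599 cases

Let p₁ = 0.32, p₀ = 0.07.
PN = (p₁ − p₀)/p₁ = (0.32 − 0.07) / 0.32 ≈ 0.78125.
Attributable cases ≈ PN × (exposed cases) = 0.78125 × 2047 ≈ 1599.22.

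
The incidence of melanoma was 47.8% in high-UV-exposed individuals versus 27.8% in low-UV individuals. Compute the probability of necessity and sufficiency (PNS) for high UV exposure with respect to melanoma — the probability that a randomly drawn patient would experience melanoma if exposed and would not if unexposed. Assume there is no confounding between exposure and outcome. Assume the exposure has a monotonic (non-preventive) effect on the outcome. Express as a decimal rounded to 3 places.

PNS ≈ 0.200

p₁ = 0.478, p₀ = 0.278.
Under exogeneity and monotonicity, PNS = p₁ − p₀.
PNS = 0.478 − 0.278 = 0.2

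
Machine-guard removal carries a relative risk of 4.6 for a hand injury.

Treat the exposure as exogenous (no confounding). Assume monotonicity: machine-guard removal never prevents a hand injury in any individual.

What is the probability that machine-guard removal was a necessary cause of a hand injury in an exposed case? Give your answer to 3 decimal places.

Under exogeneity and monotonicity, PN = (RR − 1) / RR = 1 − 1/RR.
PN = (4.6 − 1) / 4.6 = 3.6 / 4.6 ≈ 0.7826

PN ≈ 0.783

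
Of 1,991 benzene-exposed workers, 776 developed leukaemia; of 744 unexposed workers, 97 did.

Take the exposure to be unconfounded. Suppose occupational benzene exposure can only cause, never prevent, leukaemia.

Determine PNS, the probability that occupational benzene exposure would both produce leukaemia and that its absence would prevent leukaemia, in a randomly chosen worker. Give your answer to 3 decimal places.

PNS ≈ 0.259

p₁ = P(outcome | exposed) = 776/1991 = 0.38975
p₀ = P(outcome | unexposed) = 97/744 = 0.13038
Under exogeneity and monotonicity, PNS = p₁ − p₀.
PNS = 0.38975 − 0.13038 = 0.25938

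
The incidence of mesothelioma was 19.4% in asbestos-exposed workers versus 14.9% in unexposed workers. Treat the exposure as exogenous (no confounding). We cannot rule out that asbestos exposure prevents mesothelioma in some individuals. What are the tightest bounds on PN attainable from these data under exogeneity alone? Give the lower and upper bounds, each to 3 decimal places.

0.232 ≤ PN ≤ 1.000

p₁ = 0.194, p₀ = 0.149.
Under exogeneity alone the bounds on PN are max{0,(p₁−p₀)/p₁} ≤ PN ≤ min{1,(1−p₀)/p₁}.
  lower = (p₁ − p₀)/p₁ = 0.045 / 0.194 ≈ 0.2320
  upper = min{1, (1 − p₀)/p₁} = 0.851 / 0.194 ≈ 4.3866 → capped at 1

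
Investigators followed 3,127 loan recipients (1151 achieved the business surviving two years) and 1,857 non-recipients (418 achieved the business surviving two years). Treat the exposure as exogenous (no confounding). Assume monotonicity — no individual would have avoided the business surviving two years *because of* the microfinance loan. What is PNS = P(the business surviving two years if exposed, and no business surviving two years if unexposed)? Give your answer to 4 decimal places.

PNS ≈ 0.1430

p₁ = P(outcome | exposed) = 1151/3127 = 0.36808
p₀ = P(outcome | unexposed) = 418/1857 = 0.22509
Under exogeneity and monotonicity, PNS = p₁ − p₀.
PNS = 0.36808 − 0.22509 = 0.14299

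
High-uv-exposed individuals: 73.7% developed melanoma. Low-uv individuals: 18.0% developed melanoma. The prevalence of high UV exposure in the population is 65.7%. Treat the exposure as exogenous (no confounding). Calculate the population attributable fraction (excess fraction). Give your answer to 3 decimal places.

PAF ≈ 0.670

p₁ = 0.737, p₀ = 0.18.
Overall risk P(Y=1) = π·p₁ + (1−π)·p₀ = 0.657×0.737 + 0.343×0.18 = 0.54595.
Under exogeneity, PAF = [P(Y=1) − p₀] / P(Y=1).
PAF = (0.54595 − 0.18) / 0.54595 ≈ 0.6703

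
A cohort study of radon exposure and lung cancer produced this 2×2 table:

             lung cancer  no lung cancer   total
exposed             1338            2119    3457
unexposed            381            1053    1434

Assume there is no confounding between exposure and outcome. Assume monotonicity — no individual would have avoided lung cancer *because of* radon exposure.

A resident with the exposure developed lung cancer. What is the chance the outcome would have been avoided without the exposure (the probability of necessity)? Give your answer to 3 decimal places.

p₁ = P(outcome | exposed) = 1338/3457 = 0.38704
p₀ = P(outcome | unexposed) = 381/1434 = 0.26569
Under exogeneity and monotonicity, PN = (p₁ − p₀) / p₁.
PN = (0.38704 − 0.26569) / 0.38704 = 0.12135 / 0.38704 ≈ 0.3135

PN ≈ 0.314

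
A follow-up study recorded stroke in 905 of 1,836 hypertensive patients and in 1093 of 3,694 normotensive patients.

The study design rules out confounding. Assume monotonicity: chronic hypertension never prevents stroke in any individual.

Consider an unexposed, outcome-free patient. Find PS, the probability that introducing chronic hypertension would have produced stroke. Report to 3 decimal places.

p₁ = P(outcome | exposed) = 905/1836 = 0.49292
p₀ = P(outcome | unexposed) = 1093/3694 = 0.29589
Under exogeneity and monotonicity, PS = (p₁ − p₀) / (1 − p₀).
PS = (0.49292 − 0.29589) / (1 − 0.29589) = 0.19703 / 0.70411 ≈ 0.2798

PS ≈ 0.280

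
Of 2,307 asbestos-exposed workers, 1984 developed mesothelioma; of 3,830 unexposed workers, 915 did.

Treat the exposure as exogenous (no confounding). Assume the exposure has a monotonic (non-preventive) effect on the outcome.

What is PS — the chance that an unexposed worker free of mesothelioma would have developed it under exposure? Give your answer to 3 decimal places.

PS ≈ 0.816

p₁ = P(outcome | exposed) = 1984/2307 = 0.85999
p₀ = P(outcome | unexposed) = 915/3830 = 0.2389
Under exogeneity and monotonicity, PS = (p₁ − p₀) / (1 − p₀).
PS = (0.85999 − 0.2389) / (1 − 0.2389) = 0.62109 / 0.7611 ≈ 0.8160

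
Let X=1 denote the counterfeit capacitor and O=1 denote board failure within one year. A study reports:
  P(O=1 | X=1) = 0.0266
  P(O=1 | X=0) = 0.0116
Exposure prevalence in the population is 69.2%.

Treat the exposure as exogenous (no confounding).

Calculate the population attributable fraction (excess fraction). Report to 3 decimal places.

PAF ≈ 0.472

Let p₁ = 0.0266, p₀ = 0.0116.
Overall risk P(Y=1) = π·p₁ + (1−π)·p₀ = 0.692×0.0266 + 0.308×0.0116 = 0.02198.
Under exogeneity, PAF = [P(Y=1) − p₀] / P(Y=1).
PAF = (0.02198 − 0.0116) / 0.02198 ≈ 0.4722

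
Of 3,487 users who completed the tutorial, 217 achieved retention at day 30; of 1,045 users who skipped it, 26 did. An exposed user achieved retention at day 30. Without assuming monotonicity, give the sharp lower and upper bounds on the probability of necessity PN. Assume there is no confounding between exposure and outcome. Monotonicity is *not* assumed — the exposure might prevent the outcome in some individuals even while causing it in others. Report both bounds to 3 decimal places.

p₁ = P(outcome | exposed) = 217/3487 = 0.062231
p₀ = P(outcome | unexposed) = 26/1045 = 0.02488
Under exogeneity alone the bounds on PN are max{0,(p₁−p₀)/p₁} ≤ PN ≤ min{1,(1−p₀)/p₁}.
  lower = (p₁ − p₀)/p₁ = 0.037351 / 0.062231 ≈ 0.6002
  upper = min{1, (1 − p₀)/p₁} = 0.97512 / 0.062231 ≈ 15.6693 → capped at 1

0.600 ≤ PN ≤ 1.000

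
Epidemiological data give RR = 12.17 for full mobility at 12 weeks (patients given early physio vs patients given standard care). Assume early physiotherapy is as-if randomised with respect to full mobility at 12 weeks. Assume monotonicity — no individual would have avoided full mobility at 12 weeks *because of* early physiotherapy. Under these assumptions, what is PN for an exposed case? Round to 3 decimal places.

PN ≈ 0.918

Under exogeneity and monotonicity, PN = (RR − 1) / RR = 1 − 1/RR.
PN = (12.17 − 1) / 12.17 = 11.17 / 12.17 ≈ 0.9178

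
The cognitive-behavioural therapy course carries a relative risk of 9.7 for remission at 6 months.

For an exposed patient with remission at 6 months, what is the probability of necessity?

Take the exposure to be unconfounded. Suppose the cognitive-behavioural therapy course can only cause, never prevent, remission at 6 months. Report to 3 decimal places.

PN ≈ 0.897

Under exogeneity and monotonicity, PN = (RR − 1) / RR = 1 − 1/RR.
PN = (9.7 − 1) / 9.7 = 8.7 / 9.7 ≈ 0.8969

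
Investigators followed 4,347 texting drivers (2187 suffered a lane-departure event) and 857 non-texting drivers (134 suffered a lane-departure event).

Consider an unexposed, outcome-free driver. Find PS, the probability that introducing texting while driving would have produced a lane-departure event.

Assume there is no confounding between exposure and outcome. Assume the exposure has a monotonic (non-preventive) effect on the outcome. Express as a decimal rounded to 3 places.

PS ≈ 0.411

p₁ = P(outcome | exposed) = 2187/4347 = 0.50311
p₀ = P(outcome | unexposed) = 134/857 = 0.15636
Under exogeneity and monotonicity, PS = (p₁ − p₀) / (1 − p₀).
PS = (0.50311 − 0.15636) / (1 − 0.15636) = 0.34675 / 0.84364 ≈ 0.4110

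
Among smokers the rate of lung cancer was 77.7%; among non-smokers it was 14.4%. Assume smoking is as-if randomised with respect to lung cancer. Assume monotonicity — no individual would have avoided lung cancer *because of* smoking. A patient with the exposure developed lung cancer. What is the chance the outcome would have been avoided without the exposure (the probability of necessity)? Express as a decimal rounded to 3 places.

PN ≈ 0.815

p₁ = 0.777, p₀ = 0.144.
Under exogeneity and monotonicity, PN = (p₁ − p₀) / p₁.
PN = (0.777 − 0.144) / 0.777 = 0.633 / 0.777 ≈ 0.8147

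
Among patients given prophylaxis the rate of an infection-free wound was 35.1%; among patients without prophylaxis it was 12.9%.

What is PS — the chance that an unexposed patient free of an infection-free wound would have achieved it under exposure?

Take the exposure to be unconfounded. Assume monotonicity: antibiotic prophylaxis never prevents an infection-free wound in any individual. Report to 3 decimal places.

PS ≈ 0.255

p₁ = 0.351, p₀ = 0.129.
Under exogeneity and monotonicity, PS = (p₁ − p₀) / (1 − p₀).
PS = (0.351 − 0.129) / (1 − 0.129) = 0.222 / 0.871 ≈ 0.2549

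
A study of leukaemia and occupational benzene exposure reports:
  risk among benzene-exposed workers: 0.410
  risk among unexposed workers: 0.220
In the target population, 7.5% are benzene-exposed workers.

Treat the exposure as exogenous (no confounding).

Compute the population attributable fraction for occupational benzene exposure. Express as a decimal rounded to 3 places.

Let p₁ = 0.41, p₀ = 0.22.
Overall risk P(Y=1) = π·p₁ + (1−π)·p₀ = 0.075×0.41 + 0.925×0.22 = 0.23425.
Under exogeneity, PAF = [P(Y=1) − p₀] / P(Y=1).
PAF = (0.23425 − 0.22) / 0.23425 ≈ 0.0608

PAF ≈ 0.061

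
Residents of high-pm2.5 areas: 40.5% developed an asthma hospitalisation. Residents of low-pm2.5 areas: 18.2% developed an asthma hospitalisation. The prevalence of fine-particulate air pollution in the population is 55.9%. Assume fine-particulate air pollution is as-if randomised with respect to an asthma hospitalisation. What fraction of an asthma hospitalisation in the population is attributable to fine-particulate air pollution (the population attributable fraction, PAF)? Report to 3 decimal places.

PAF ≈ 0.407

p₁ = 0.405, p₀ = 0.182.
Overall risk P(Y=1) = π·p₁ + (1−π)·p₀ = 0.559×0.405 + 0.441×0.182 = 0.30666.
Under exogeneity, PAF = [P(Y=1) − p₀] / P(Y=1).
PAF = (0.30666 − 0.182) / 0.30666 ≈ 0.4065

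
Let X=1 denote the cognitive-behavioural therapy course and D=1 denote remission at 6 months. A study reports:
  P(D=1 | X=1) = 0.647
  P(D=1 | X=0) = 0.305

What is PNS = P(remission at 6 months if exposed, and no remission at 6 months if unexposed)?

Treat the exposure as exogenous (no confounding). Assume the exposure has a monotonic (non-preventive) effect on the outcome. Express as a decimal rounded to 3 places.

PNS ≈ 0.342

Let p₁ = 0.647, p₀ = 0.305.
Under exogeneity and monotonicity, PNS = p₁ − p₀.
PNS = 0.647 − 0.305 = 0.342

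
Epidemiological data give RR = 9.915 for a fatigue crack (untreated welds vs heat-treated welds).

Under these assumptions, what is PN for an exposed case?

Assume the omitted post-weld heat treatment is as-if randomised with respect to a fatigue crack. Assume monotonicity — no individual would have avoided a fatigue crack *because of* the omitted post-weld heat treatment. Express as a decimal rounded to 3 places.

PN ≈ 0.899

Under exogeneity and monotonicity, PN = (RR − 1) / RR = 1 − 1/RR.
PN = (9.915 − 1) / 9.915 = 8.915 / 9.915 ≈ 0.8991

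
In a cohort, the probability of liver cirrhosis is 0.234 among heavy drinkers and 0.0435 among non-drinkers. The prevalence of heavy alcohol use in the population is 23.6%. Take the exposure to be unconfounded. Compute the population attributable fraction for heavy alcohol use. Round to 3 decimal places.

PAF ≈ 0.508

Let p₁ = 0.234, p₀ = 0.0435.
Overall risk P(Y=1) = π·p₁ + (1−π)·p₀ = 0.236×0.234 + 0.764×0.0435 = 0.088458.
Under exogeneity, PAF = [P(Y=1) − p₀] / P(Y=1).
PAF = (0.088458 − 0.0435) / 0.088458 ≈ 0.5082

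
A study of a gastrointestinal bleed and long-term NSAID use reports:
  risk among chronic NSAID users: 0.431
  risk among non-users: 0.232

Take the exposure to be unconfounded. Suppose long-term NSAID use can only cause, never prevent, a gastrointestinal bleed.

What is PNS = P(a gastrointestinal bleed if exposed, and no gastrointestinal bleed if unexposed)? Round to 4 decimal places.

Let p₁ = 0.431, p₀ = 0.232.
Under exogeneity and monotonicity, PNS = p₁ − p₀.
PNS = 0.431 − 0.232 = 0.199

PNS ≈ 0.1990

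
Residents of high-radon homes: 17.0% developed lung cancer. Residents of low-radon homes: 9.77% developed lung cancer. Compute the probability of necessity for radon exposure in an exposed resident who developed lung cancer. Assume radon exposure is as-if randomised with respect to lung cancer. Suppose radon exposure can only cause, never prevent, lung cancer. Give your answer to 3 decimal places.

p₁ = 0.17, p₀ = 0.0977.
Under exogeneity and monotonicity, PN = (p₁ − p₀) / p₁.
PN = (0.17 − 0.0977) / 0.17 = 0.0723 / 0.17 ≈ 0.4253

PN ≈ 0.425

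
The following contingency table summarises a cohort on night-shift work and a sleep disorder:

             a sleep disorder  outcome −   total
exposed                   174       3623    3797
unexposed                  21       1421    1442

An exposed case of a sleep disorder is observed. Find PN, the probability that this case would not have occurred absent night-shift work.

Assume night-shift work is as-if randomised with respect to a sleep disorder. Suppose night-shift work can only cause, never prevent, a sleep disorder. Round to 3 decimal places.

p₁ = P(outcome | exposed) = 174/3797 = 0.045826
p₀ = P(outcome | unexposed) = 21/1442 = 0.014563
Under exogeneity and monotonicity, PN = (p₁ − p₀)/p₁.
PN = (0.045826 − 0.014563) / 0.045826 ≈ 0.6822

PN ≈ 0.682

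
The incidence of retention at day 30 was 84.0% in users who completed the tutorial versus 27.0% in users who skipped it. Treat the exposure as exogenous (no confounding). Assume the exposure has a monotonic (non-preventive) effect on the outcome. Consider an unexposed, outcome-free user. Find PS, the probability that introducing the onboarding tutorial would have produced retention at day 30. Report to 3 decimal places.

p₁ = 0.84, p₀ = 0.27.
Under exogeneity and monotonicity, PS = (p₁ − p₀) / (1 − p₀).
PS = (0.84 − 0.27) / (1 − 0.27) = 0.57 / 0.73 ≈ 0.7808

PS ≈ 0.781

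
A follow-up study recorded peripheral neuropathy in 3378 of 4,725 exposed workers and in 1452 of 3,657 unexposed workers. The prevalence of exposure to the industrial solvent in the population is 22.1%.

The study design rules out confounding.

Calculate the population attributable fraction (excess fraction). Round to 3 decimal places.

PAF ≈ 0.150

p₁ = P(outcome | exposed) = 3378/4725 = 0.71492
p₀ = P(outcome | unexposed) = 1452/3657 = 0.39705
Overall risk P(Y=1) = π·p₁ + (1−π)·p₀ = 0.221×0.71492 + 0.779×0.39705 = 0.4673.
Under exogeneity, PAF = [P(Y=1) − p₀] / P(Y=1).
PAF = (0.4673 − 0.39705) / 0.4673 ≈ 0.1503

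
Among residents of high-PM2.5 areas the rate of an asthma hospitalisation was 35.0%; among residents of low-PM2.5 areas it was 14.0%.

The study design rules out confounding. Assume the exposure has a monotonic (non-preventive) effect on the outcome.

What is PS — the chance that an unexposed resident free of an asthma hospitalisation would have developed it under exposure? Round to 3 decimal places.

PS ≈ 0.244

p₁ = 0.35, p₀ = 0.14.
Under exogeneity and monotonicity, PS = (p₁ − p₀) / (1 − p₀).
PS = (0.35 − 0.14) / (1 − 0.14) = 0.21 / 0.86 ≈ 0.2442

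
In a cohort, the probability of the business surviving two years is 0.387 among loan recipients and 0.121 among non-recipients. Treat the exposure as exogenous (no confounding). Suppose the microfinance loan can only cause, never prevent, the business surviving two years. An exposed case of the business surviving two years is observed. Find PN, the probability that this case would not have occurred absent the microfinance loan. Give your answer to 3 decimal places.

Let p₁ = 0.387, p₀ = 0.121.
Under exogeneity and monotonicity, PN = (p₁ − p₀) / p₁.
PN = (0.387 − 0.121) / 0.387 = 0.266 / 0.387 ≈ 0.6873

PN ≈ 0.687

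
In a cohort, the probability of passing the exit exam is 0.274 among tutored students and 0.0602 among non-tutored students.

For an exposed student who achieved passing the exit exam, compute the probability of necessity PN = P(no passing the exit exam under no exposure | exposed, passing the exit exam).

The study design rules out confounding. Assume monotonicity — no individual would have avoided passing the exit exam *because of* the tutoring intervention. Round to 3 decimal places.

Let p₁ = 0.274, p₀ = 0.0602.
Under exogeneity and monotonicity, PN = (p₁ − p₀) / p₁.
PN = (0.274 − 0.0602) / 0.274 = 0.2138 / 0.274 ≈ 0.7803

PN ≈ 0.780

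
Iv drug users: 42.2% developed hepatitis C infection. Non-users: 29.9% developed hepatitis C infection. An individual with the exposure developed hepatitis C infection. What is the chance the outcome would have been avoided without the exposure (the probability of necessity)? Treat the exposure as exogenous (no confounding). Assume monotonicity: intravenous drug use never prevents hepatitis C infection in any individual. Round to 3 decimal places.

PN ≈ 0.291

p₁ = 0.422, p₀ = 0.299.
Under exogeneity and monotonicity, PN = (p₁ − p₀) / p₁.
PN = (0.422 − 0.299) / 0.422 = 0.123 / 0.422 ≈ 0.2915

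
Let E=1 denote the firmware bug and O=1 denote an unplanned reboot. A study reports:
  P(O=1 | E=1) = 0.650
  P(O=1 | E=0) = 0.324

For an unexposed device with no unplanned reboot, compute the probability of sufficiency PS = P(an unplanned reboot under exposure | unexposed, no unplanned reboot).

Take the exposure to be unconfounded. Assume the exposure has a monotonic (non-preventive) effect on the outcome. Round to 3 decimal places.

PS ≈ 0.482

Let p₁ = 0.65, p₀ = 0.324.
Under exogeneity and monotonicity, PS = (p₁ − p₀) / (1 − p₀).
PS = (0.65 − 0.324) / (1 − 0.324) = 0.326 / 0.676 ≈ 0.4822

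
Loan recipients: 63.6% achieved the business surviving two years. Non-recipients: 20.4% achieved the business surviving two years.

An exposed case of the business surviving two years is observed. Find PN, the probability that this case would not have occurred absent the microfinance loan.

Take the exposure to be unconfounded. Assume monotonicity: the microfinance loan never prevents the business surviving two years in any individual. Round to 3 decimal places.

PN ≈ 0.679

p₁ = 0.636, p₀ = 0.204.
Under exogeneity and monotonicity, PN = (p₁ − p₀) / p₁.
PN = (0.636 − 0.204) / 0.636 = 0.432 / 0.636 ≈ 0.6792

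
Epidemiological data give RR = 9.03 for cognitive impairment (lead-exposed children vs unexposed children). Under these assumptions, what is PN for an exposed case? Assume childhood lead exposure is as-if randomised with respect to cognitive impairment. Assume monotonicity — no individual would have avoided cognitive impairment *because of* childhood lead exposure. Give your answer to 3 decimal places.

PN ≈ 0.889

Under exogeneity and monotonicity, PN = (RR − 1) / RR = 1 − 1/RR.
PN = (9.03 − 1) / 9.03 = 8.03 / 9.03 ≈ 0.8893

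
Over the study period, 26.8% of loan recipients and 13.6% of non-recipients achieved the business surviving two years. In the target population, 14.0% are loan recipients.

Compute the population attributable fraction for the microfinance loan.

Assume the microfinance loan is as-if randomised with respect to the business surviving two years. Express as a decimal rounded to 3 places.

PAF ≈ 0.120

p₁ = 0.268, p₀ = 0.136.
Overall risk P(Y=1) = π·p₁ + (1−π)·p₀ = 0.14×0.268 + 0.86×0.136 = 0.15448.
Under exogeneity, PAF = [P(Y=1) − p₀] / P(Y=1).
PAF = (0.15448 − 0.136) / 0.15448 ≈ 0.1196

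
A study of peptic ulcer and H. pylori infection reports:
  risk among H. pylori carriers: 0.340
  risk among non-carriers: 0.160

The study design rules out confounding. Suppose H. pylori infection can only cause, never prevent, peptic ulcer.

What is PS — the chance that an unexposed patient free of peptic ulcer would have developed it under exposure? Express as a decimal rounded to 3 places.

PS ≈ 0.214

Let p₁ = 0.34, p₀ = 0.16.
Under exogeneity and monotonicity, PS = (p₁ − p₀) / (1 − p₀).
PS = (0.34 − 0.16) / (1 − 0.16) = 0.18 / 0.84 ≈ 0.2143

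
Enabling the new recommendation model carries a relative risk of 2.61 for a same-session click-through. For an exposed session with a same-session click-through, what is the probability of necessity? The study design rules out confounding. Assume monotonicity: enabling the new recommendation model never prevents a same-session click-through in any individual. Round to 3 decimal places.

Under exogeneity and monotonicity, PN = (RR − 1) / RR = 1 − 1/RR.
PN = (2.61 − 1) / 2.61 = 1.61 / 2.61 ≈ 0.6169

PN ≈ 0.617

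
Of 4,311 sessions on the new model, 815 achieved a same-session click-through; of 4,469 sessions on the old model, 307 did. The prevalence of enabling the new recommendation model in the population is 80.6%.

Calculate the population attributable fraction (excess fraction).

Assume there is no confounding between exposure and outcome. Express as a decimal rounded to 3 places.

PAF ≈ 0.585

p₁ = P(outcome | exposed) = 815/4311 = 0.18905
p₀ = P(outcome | unexposed) = 307/4469 = 0.068695
Overall risk P(Y=1) = π·p₁ + (1−π)·p₀ = 0.806×0.18905 + 0.194×0.068695 = 0.1657.
Under exogeneity, PAF = [P(Y=1) − p₀] / P(Y=1).
PAF = (0.1657 − 0.068695) / 0.1657 ≈ 0.5854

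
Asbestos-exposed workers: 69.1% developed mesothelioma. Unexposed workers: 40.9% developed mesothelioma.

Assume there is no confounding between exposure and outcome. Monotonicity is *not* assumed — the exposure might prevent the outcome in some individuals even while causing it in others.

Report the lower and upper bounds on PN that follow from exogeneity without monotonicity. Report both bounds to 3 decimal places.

p₁ = 0.691, p₀ = 0.409.
Under exogeneity alone the bounds on PN are max{0,(p₁−p₀)/p₁} ≤ PN ≤ min{1,(1−p₀)/p₁}.
  lower = (p₁ − p₀)/p₁ = 0.282 / 0.691 ≈ 0.4081
  upper = min{1, (1 − p₀)/p₁} = 0.591 / 0.691 ≈ 0.8553

0.408 ≤ PN ≤ 0.855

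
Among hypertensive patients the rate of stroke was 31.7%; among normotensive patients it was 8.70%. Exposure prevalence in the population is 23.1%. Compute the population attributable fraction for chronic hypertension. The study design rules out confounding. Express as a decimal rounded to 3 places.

p₁ = 0.317, p₀ = 0.087.
Overall risk P(Y=1) = π·p₁ + (1−π)·p₀ = 0.231×0.317 + 0.769×0.087 = 0.14013.
Under exogeneity, PAF = [P(Y=1) − p₀] / P(Y=1).
PAF = (0.14013 − 0.087) / 0.14013 ≈ 0.3791

PAF ≈ 0.379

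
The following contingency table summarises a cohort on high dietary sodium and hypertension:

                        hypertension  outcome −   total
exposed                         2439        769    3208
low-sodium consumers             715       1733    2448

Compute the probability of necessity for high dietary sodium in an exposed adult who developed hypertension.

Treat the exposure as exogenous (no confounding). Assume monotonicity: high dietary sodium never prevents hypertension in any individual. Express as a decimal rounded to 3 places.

PN ≈ 0.616

p₁ = P(outcome | exposed) = 2439/3208 = 0.76029
p₀ = P(outcome | unexposed) = 715/2448 = 0.29208
Under exogeneity and monotonicity, PN = (p₁ − p₀)/p₁.
PN = (0.76029 − 0.29208) / 0.76029 ≈ 0.6158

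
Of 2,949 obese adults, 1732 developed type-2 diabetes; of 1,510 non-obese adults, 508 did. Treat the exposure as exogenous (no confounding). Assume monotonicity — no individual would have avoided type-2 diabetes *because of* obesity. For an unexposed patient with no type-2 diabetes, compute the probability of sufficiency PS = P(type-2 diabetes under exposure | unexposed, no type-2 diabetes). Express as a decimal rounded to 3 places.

PS ≈ 0.378

p₁ = P(outcome | exposed) = 1732/2949 = 0.58732
p₀ = P(outcome | unexposed) = 508/1510 = 0.33642
Under exogeneity and monotonicity, PS = (p₁ − p₀) / (1 − p₀).
PS = (0.58732 − 0.33642) / (1 − 0.33642) = 0.25089 / 0.66358 ≈ 0.3781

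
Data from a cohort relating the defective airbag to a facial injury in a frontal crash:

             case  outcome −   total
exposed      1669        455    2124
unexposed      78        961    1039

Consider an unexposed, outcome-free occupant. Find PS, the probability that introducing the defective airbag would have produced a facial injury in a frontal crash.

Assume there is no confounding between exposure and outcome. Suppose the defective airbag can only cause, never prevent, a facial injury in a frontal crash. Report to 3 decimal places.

p₁ = P(outcome | exposed) = 1669/2124 = 0.78578
p₀ = P(outcome | unexposed) = 78/1039 = 0.075072
Under exogeneity and monotonicity, PS = (p₁ − p₀)/(1 − p₀).
PS = (0.78578 − 0.075072) / 0.92493 ≈ 0.7684

PS ≈ 0.768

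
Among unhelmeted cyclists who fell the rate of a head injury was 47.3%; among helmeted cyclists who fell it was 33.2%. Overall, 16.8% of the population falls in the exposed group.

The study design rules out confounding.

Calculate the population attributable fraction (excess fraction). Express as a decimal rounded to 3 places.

PAF ≈ 0.067

p₁ = 0.473, p₀ = 0.332.
Overall risk P(Y=1) = π·p₁ + (1−π)·p₀ = 0.168×0.473 + 0.832×0.332 = 0.35569.
Under exogeneity, PAF = [P(Y=1) − p₀] / P(Y=1).
PAF = (0.35569 − 0.332) / 0.35569 ≈ 0.0666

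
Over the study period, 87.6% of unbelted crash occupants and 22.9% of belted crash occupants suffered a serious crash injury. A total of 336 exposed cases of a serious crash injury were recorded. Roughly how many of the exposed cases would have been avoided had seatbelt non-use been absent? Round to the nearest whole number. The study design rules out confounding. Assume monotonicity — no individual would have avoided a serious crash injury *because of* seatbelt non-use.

p₁ = 0.876, p₀ = 0.229.
PN = (p₁ − p₀)/p₁ = (0.876 − 0.229) / 0.876 ≈ 0.73858.
Attributable cases ≈ PN × (exposed cases) = 0.73858 × 336 ≈ 248.16.

about 248 cases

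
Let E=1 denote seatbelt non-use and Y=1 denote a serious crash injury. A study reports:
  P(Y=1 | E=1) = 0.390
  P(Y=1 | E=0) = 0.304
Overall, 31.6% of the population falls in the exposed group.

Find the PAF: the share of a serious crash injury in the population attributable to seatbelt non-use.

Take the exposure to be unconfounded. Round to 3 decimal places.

Let p₁ = 0.39, p₀ = 0.304.
Overall risk P(Y=1) = π·p₁ + (1−π)·p₀ = 0.316×0.39 + 0.684×0.304 = 0.33118.
Under exogeneity, PAF = [P(Y=1) − p₀] / P(Y=1).
PAF = (0.33118 − 0.304) / 0.33118 ≈ 0.0821

PAF ≈ 0.082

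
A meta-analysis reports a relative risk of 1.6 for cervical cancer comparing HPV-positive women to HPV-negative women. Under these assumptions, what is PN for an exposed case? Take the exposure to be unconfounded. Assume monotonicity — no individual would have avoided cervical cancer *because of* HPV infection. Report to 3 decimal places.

PN ≈ 0.375

Under exogeneity and monotonicity, PN = (RR − 1) / RR = 1 − 1/RR.
PN = (1.6 − 1) / 1.6 = 0.6 / 1.6 ≈ 0.3750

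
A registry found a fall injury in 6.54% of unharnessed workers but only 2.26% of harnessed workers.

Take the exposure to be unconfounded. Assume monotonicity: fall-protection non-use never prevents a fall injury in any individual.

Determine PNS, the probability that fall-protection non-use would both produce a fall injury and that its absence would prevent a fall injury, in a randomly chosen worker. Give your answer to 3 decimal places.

PNS ≈ 0.043

p₁ = 0.0654, p₀ = 0.0226.
Under exogeneity and monotonicity, PNS = p₁ − p₀.
PNS = 0.0654 − 0.0226 = 0.0428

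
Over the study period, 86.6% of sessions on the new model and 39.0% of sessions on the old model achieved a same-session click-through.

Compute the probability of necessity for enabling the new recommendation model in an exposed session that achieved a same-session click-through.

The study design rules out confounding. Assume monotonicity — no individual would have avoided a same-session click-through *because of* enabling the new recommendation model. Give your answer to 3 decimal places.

p₁ = 0.866, p₀ = 0.39.
Under exogeneity and monotonicity, PN = (p₁ − p₀) / p₁.
PN = (0.866 − 0.39) / 0.866 = 0.476 / 0.866 ≈ 0.5497

PN ≈ 0.550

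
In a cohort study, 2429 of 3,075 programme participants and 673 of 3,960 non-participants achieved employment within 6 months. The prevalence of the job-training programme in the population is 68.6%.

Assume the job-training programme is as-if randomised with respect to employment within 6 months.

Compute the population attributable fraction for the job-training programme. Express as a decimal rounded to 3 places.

PAF ≈ 0.714

p₁ = P(outcome | exposed) = 2429/3075 = 0.78992
p₀ = P(outcome | unexposed) = 673/3960 = 0.16995
Overall risk P(Y=1) = π·p₁ + (1−π)·p₀ = 0.686×0.78992 + 0.314×0.16995 = 0.59525.
Under exogeneity, PAF = [P(Y=1) − p₀] / P(Y=1).
PAF = (0.59525 − 0.16995) / 0.59525 ≈ 0.7145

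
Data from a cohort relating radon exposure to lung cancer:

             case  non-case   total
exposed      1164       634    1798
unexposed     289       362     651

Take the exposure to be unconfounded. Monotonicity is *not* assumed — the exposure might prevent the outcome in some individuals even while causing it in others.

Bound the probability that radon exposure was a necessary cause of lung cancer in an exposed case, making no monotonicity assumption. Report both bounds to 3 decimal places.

p₁ = P(outcome | exposed) = 1164/1798 = 0.64739
p₀ = P(outcome | unexposed) = 289/651 = 0.44393
Under exogeneity alone the bounds on PN are max{0,(p₁−p₀)/p₁} ≤ PN ≤ min{1,(1−p₀)/p₁}.
  lower = (p₁ − p₀)/p₁ = 0.20345 / 0.64739 ≈ 0.3143
  upper = min{1, (1 − p₀)/p₁} = 0.55607 / 0.64739 ≈ 0.8589

0.314 ≤ PN ≤ 0.859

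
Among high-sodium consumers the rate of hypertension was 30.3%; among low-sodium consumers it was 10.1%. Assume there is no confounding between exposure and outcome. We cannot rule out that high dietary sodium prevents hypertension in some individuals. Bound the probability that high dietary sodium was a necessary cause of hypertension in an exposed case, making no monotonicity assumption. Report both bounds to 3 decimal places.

p₁ = 0.303, p₀ = 0.101.
Under exogeneity alone the bounds on PN are max{0,(p₁−p₀)/p₁} ≤ PN ≤ min{1,(1−p₀)/p₁}.
  lower = (p₁ − p₀)/p₁ = 0.202 / 0.303 ≈ 0.6667
  upper = min{1, (1 − p₀)/p₁} = 0.899 / 0.303 ≈ 2.9670 → capped at 1

0.667 ≤ PN ≤ 1.000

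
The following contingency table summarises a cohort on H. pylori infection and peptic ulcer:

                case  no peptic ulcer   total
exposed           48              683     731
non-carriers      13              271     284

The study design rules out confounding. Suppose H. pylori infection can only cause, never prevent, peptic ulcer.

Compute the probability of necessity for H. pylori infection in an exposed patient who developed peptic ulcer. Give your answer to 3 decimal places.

PN ≈ 0.303

p₁ = P(outcome | exposed) = 48/731 = 0.065663
p₀ = P(outcome | unexposed) = 13/284 = 0.045775
Under exogeneity and monotonicity, PN = (p₁ − p₀)/p₁.
PN = (0.065663 − 0.045775) / 0.065663 ≈ 0.3029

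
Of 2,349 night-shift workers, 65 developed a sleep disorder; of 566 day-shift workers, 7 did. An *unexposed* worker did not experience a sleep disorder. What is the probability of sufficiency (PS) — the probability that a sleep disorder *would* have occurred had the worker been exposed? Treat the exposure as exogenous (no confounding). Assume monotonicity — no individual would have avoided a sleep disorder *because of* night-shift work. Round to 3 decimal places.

p₁ = P(outcome | exposed) = 65/2349 = 0.027671
p₀ = P(outcome | unexposed) = 7/566 = 0.012367
Under exogeneity and monotonicity, PS = (p₁ − p₀) / (1 − p₀).
PS = (0.027671 − 0.012367) / (1 − 0.012367) = 0.015304 / 0.98763 ≈ 0.0155

PS ≈ 0.015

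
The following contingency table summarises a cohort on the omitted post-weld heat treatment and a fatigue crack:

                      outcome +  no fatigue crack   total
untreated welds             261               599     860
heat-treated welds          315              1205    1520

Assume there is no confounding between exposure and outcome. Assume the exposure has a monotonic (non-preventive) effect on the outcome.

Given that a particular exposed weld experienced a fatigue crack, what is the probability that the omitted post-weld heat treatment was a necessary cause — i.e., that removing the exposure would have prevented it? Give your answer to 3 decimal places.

PN ≈ 0.317

p₁ = P(outcome | exposed) = 261/860 = 0.30349
p₀ = P(outcome | unexposed) = 315/1520 = 0.20724
Under exogeneity and monotonicity, PN = (p₁ − p₀) / p₁.
PN = (0.30349 − 0.20724) / 0.30349 = 0.096252 / 0.30349 ≈ 0.3172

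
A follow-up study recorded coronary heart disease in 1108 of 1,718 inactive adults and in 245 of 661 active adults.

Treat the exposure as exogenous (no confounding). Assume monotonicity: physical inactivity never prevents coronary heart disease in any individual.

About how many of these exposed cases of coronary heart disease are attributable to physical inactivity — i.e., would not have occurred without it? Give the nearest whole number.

p₁ = P(outcome | exposed) = 1108/1718 = 0.64494
p₀ = P(outcome | unexposed) = 245/661 = 0.37065
PN = (p₁ − p₀)/p₁ = (0.64494 − 0.37065) / 0.64494 ≈ 0.42529.
Attributable cases ≈ PN × (exposed cases) = 0.42529 × 1108 ≈ 471.22.

about 471 cases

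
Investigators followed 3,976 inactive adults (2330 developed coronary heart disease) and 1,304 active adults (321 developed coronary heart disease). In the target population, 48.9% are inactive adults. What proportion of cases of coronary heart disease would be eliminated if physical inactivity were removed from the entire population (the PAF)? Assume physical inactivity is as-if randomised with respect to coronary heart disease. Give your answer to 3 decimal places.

p₁ = P(outcome | exposed) = 2330/3976 = 0.58602
p₀ = P(outcome | unexposed) = 321/1304 = 0.24617
Overall risk P(Y=1) = π·p₁ + (1−π)·p₀ = 0.489×0.58602 + 0.511×0.24617 = 0.41235.
Under exogeneity, PAF = [P(Y=1) − p₀] / P(Y=1).
PAF = (0.41235 − 0.24617) / 0.41235 ≈ 0.4030

PAF ≈ 0.403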